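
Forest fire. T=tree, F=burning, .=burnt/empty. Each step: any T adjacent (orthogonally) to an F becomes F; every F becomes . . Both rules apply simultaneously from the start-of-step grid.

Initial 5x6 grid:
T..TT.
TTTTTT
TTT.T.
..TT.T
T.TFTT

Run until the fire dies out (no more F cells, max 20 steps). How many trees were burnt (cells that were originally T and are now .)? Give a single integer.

Step 1: +3 fires, +1 burnt (F count now 3)
Step 2: +2 fires, +3 burnt (F count now 2)
Step 3: +2 fires, +2 burnt (F count now 2)
Step 4: +2 fires, +2 burnt (F count now 2)
Step 5: +3 fires, +2 burnt (F count now 3)
Step 6: +3 fires, +3 burnt (F count now 3)
Step 7: +4 fires, +3 burnt (F count now 4)
Step 8: +0 fires, +4 burnt (F count now 0)
Fire out after step 8
Initially T: 20, now '.': 29
Total burnt (originally-T cells now '.'): 19

Answer: 19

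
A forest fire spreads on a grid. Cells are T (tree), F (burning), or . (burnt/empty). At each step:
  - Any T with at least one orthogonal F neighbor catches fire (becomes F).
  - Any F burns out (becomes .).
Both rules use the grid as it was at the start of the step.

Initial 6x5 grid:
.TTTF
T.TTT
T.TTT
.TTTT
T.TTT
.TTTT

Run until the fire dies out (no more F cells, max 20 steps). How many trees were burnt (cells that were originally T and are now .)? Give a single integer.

Step 1: +2 fires, +1 burnt (F count now 2)
Step 2: +3 fires, +2 burnt (F count now 3)
Step 3: +4 fires, +3 burnt (F count now 4)
Step 4: +3 fires, +4 burnt (F count now 3)
Step 5: +3 fires, +3 burnt (F count now 3)
Step 6: +3 fires, +3 burnt (F count now 3)
Step 7: +1 fires, +3 burnt (F count now 1)
Step 8: +1 fires, +1 burnt (F count now 1)
Step 9: +0 fires, +1 burnt (F count now 0)
Fire out after step 9
Initially T: 23, now '.': 27
Total burnt (originally-T cells now '.'): 20

Answer: 20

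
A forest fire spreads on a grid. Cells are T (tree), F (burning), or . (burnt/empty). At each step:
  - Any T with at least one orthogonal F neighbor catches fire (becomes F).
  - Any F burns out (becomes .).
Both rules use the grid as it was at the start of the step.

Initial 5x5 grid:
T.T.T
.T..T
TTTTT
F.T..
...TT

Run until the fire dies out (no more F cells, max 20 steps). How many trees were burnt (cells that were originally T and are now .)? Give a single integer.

Step 1: +1 fires, +1 burnt (F count now 1)
Step 2: +1 fires, +1 burnt (F count now 1)
Step 3: +2 fires, +1 burnt (F count now 2)
Step 4: +2 fires, +2 burnt (F count now 2)
Step 5: +1 fires, +2 burnt (F count now 1)
Step 6: +1 fires, +1 burnt (F count now 1)
Step 7: +1 fires, +1 burnt (F count now 1)
Step 8: +0 fires, +1 burnt (F count now 0)
Fire out after step 8
Initially T: 13, now '.': 21
Total burnt (originally-T cells now '.'): 9

Answer: 9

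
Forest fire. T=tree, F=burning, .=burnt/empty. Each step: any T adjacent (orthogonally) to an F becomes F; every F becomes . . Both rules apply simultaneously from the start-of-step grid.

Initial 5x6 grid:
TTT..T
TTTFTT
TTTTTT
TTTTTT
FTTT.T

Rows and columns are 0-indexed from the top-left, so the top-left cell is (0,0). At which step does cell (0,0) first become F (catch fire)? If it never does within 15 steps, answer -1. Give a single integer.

Step 1: cell (0,0)='T' (+5 fires, +2 burnt)
Step 2: cell (0,0)='T' (+9 fires, +5 burnt)
Step 3: cell (0,0)='T' (+8 fires, +9 burnt)
Step 4: cell (0,0)='F' (+2 fires, +8 burnt)
  -> target ignites at step 4
Step 5: cell (0,0)='.' (+1 fires, +2 burnt)
Step 6: cell (0,0)='.' (+0 fires, +1 burnt)
  fire out at step 6

4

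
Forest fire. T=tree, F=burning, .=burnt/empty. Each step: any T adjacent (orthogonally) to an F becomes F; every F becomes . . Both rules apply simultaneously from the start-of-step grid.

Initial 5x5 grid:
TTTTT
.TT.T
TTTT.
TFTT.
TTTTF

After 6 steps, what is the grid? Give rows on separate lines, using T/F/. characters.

Step 1: 5 trees catch fire, 2 burn out
  TTTTT
  .TT.T
  TFTT.
  F.FT.
  TFTF.
Step 2: 6 trees catch fire, 5 burn out
  TTTTT
  .FT.T
  F.FT.
  ...F.
  F.F..
Step 3: 3 trees catch fire, 6 burn out
  TFTTT
  ..F.T
  ...F.
  .....
  .....
Step 4: 2 trees catch fire, 3 burn out
  F.FTT
  ....T
  .....
  .....
  .....
Step 5: 1 trees catch fire, 2 burn out
  ...FT
  ....T
  .....
  .....
  .....
Step 6: 1 trees catch fire, 1 burn out
  ....F
  ....T
  .....
  .....
  .....

....F
....T
.....
.....
.....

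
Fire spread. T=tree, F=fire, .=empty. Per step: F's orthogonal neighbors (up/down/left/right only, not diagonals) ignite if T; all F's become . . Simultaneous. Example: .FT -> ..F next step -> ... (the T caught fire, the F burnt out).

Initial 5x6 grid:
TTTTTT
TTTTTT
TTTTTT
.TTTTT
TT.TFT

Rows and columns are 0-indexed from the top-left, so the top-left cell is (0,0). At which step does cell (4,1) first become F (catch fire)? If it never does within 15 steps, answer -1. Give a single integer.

Step 1: cell (4,1)='T' (+3 fires, +1 burnt)
Step 2: cell (4,1)='T' (+3 fires, +3 burnt)
Step 3: cell (4,1)='T' (+4 fires, +3 burnt)
Step 4: cell (4,1)='T' (+5 fires, +4 burnt)
Step 5: cell (4,1)='F' (+5 fires, +5 burnt)
  -> target ignites at step 5
Step 6: cell (4,1)='.' (+4 fires, +5 burnt)
Step 7: cell (4,1)='.' (+2 fires, +4 burnt)
Step 8: cell (4,1)='.' (+1 fires, +2 burnt)
Step 9: cell (4,1)='.' (+0 fires, +1 burnt)
  fire out at step 9

5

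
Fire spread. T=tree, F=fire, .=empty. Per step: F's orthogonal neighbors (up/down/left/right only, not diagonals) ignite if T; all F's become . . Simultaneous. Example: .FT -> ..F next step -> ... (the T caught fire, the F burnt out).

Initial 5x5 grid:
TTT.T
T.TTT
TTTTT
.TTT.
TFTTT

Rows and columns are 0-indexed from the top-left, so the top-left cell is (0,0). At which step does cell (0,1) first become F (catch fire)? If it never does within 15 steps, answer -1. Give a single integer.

Step 1: cell (0,1)='T' (+3 fires, +1 burnt)
Step 2: cell (0,1)='T' (+3 fires, +3 burnt)
Step 3: cell (0,1)='T' (+4 fires, +3 burnt)
Step 4: cell (0,1)='T' (+3 fires, +4 burnt)
Step 5: cell (0,1)='T' (+4 fires, +3 burnt)
Step 6: cell (0,1)='F' (+2 fires, +4 burnt)
  -> target ignites at step 6
Step 7: cell (0,1)='.' (+1 fires, +2 burnt)
Step 8: cell (0,1)='.' (+0 fires, +1 burnt)
  fire out at step 8

6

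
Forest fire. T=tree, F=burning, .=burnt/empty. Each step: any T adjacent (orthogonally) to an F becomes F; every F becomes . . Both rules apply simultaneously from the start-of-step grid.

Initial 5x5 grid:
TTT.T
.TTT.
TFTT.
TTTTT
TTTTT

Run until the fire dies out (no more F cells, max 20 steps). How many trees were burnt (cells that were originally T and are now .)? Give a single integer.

Step 1: +4 fires, +1 burnt (F count now 4)
Step 2: +6 fires, +4 burnt (F count now 6)
Step 3: +6 fires, +6 burnt (F count now 6)
Step 4: +2 fires, +6 burnt (F count now 2)
Step 5: +1 fires, +2 burnt (F count now 1)
Step 6: +0 fires, +1 burnt (F count now 0)
Fire out after step 6
Initially T: 20, now '.': 24
Total burnt (originally-T cells now '.'): 19

Answer: 19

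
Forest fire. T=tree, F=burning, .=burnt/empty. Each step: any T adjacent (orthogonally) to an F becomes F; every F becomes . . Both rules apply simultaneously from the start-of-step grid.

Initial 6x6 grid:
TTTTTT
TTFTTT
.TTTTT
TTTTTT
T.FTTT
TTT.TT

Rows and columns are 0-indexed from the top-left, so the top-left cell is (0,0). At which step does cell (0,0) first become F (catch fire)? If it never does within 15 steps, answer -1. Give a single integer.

Step 1: cell (0,0)='T' (+7 fires, +2 burnt)
Step 2: cell (0,0)='T' (+10 fires, +7 burnt)
Step 3: cell (0,0)='F' (+9 fires, +10 burnt)
  -> target ignites at step 3
Step 4: cell (0,0)='.' (+5 fires, +9 burnt)
Step 5: cell (0,0)='.' (+0 fires, +5 burnt)
  fire out at step 5

3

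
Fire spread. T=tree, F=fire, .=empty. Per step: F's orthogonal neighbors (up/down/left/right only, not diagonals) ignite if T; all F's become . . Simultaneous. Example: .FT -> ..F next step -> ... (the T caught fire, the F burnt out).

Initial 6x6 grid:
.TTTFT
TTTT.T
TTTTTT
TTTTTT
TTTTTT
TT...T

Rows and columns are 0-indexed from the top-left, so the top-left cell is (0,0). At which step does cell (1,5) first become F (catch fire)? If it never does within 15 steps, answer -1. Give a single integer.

Step 1: cell (1,5)='T' (+2 fires, +1 burnt)
Step 2: cell (1,5)='F' (+3 fires, +2 burnt)
  -> target ignites at step 2
Step 3: cell (1,5)='.' (+4 fires, +3 burnt)
Step 4: cell (1,5)='.' (+5 fires, +4 burnt)
Step 5: cell (1,5)='.' (+6 fires, +5 burnt)
Step 6: cell (1,5)='.' (+5 fires, +6 burnt)
Step 7: cell (1,5)='.' (+2 fires, +5 burnt)
Step 8: cell (1,5)='.' (+2 fires, +2 burnt)
Step 9: cell (1,5)='.' (+1 fires, +2 burnt)
Step 10: cell (1,5)='.' (+0 fires, +1 burnt)
  fire out at step 10

2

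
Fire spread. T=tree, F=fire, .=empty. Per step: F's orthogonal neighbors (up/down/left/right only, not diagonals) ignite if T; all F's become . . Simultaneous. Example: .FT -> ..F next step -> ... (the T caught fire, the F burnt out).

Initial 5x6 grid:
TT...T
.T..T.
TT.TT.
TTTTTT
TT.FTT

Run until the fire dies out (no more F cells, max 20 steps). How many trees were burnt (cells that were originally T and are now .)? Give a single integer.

Step 1: +2 fires, +1 burnt (F count now 2)
Step 2: +4 fires, +2 burnt (F count now 4)
Step 3: +3 fires, +4 burnt (F count now 3)
Step 4: +4 fires, +3 burnt (F count now 4)
Step 5: +3 fires, +4 burnt (F count now 3)
Step 6: +1 fires, +3 burnt (F count now 1)
Step 7: +1 fires, +1 burnt (F count now 1)
Step 8: +0 fires, +1 burnt (F count now 0)
Fire out after step 8
Initially T: 19, now '.': 29
Total burnt (originally-T cells now '.'): 18

Answer: 18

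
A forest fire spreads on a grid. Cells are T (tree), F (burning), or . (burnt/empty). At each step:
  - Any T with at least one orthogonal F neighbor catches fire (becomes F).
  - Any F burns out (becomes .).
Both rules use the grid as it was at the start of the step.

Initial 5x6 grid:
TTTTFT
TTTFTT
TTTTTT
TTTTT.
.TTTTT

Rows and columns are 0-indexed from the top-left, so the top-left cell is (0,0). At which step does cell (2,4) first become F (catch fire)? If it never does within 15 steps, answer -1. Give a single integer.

Step 1: cell (2,4)='T' (+5 fires, +2 burnt)
Step 2: cell (2,4)='F' (+6 fires, +5 burnt)
  -> target ignites at step 2
Step 3: cell (2,4)='.' (+7 fires, +6 burnt)
Step 4: cell (2,4)='.' (+5 fires, +7 burnt)
Step 5: cell (2,4)='.' (+3 fires, +5 burnt)
Step 6: cell (2,4)='.' (+0 fires, +3 burnt)
  fire out at step 6

2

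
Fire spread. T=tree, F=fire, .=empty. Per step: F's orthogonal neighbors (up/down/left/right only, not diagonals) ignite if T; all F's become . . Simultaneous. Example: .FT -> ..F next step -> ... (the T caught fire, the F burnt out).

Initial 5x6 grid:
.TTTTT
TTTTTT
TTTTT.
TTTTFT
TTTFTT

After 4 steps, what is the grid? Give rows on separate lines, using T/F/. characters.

Step 1: 5 trees catch fire, 2 burn out
  .TTTTT
  TTTTTT
  TTTTF.
  TTTF.F
  TTF.FT
Step 2: 5 trees catch fire, 5 burn out
  .TTTTT
  TTTTFT
  TTTF..
  TTF...
  TF...F
Step 3: 6 trees catch fire, 5 burn out
  .TTTFT
  TTTF.F
  TTF...
  TF....
  F.....
Step 4: 5 trees catch fire, 6 burn out
  .TTF.F
  TTF...
  TF....
  F.....
  ......

.TTF.F
TTF...
TF....
F.....
......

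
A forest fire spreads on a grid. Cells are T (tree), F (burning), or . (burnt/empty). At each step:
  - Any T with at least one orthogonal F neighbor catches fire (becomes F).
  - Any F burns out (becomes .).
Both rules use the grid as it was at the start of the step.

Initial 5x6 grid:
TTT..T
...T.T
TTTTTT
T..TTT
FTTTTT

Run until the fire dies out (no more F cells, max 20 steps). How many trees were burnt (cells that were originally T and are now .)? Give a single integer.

Step 1: +2 fires, +1 burnt (F count now 2)
Step 2: +2 fires, +2 burnt (F count now 2)
Step 3: +2 fires, +2 burnt (F count now 2)
Step 4: +3 fires, +2 burnt (F count now 3)
Step 5: +3 fires, +3 burnt (F count now 3)
Step 6: +3 fires, +3 burnt (F count now 3)
Step 7: +1 fires, +3 burnt (F count now 1)
Step 8: +1 fires, +1 burnt (F count now 1)
Step 9: +1 fires, +1 burnt (F count now 1)
Step 10: +0 fires, +1 burnt (F count now 0)
Fire out after step 10
Initially T: 21, now '.': 27
Total burnt (originally-T cells now '.'): 18

Answer: 18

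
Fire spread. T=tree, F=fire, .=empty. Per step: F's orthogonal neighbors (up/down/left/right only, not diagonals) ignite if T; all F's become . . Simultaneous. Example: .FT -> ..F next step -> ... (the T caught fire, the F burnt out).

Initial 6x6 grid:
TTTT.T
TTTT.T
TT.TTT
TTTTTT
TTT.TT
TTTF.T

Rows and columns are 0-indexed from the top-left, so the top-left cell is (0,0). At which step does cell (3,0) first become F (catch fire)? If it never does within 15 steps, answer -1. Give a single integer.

Step 1: cell (3,0)='T' (+1 fires, +1 burnt)
Step 2: cell (3,0)='T' (+2 fires, +1 burnt)
Step 3: cell (3,0)='T' (+3 fires, +2 burnt)
Step 4: cell (3,0)='T' (+3 fires, +3 burnt)
Step 5: cell (3,0)='F' (+4 fires, +3 burnt)
  -> target ignites at step 5
Step 6: cell (3,0)='.' (+6 fires, +4 burnt)
Step 7: cell (3,0)='.' (+6 fires, +6 burnt)
Step 8: cell (3,0)='.' (+4 fires, +6 burnt)
Step 9: cell (3,0)='.' (+1 fires, +4 burnt)
Step 10: cell (3,0)='.' (+0 fires, +1 burnt)
  fire out at step 10

5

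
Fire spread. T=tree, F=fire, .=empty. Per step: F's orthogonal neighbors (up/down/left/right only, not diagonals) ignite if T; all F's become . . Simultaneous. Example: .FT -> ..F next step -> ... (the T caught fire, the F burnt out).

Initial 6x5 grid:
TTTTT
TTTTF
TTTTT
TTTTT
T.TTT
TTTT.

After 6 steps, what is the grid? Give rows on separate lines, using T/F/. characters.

Step 1: 3 trees catch fire, 1 burn out
  TTTTF
  TTTF.
  TTTTF
  TTTTT
  T.TTT
  TTTT.
Step 2: 4 trees catch fire, 3 burn out
  TTTF.
  TTF..
  TTTF.
  TTTTF
  T.TTT
  TTTT.
Step 3: 5 trees catch fire, 4 burn out
  TTF..
  TF...
  TTF..
  TTTF.
  T.TTF
  TTTT.
Step 4: 5 trees catch fire, 5 burn out
  TF...
  F....
  TF...
  TTF..
  T.TF.
  TTTT.
Step 5: 5 trees catch fire, 5 burn out
  F....
  .....
  F....
  TF...
  T.F..
  TTTF.
Step 6: 2 trees catch fire, 5 burn out
  .....
  .....
  .....
  F....
  T....
  TTF..

.....
.....
.....
F....
T....
TTF..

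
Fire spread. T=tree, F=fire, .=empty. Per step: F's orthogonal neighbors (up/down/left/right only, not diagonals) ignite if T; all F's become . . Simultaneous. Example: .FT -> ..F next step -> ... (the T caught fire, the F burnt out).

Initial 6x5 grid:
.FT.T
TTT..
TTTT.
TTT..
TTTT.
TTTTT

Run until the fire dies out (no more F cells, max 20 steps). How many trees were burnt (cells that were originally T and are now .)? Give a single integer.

Step 1: +2 fires, +1 burnt (F count now 2)
Step 2: +3 fires, +2 burnt (F count now 3)
Step 3: +3 fires, +3 burnt (F count now 3)
Step 4: +4 fires, +3 burnt (F count now 4)
Step 5: +3 fires, +4 burnt (F count now 3)
Step 6: +3 fires, +3 burnt (F count now 3)
Step 7: +1 fires, +3 burnt (F count now 1)
Step 8: +1 fires, +1 burnt (F count now 1)
Step 9: +0 fires, +1 burnt (F count now 0)
Fire out after step 9
Initially T: 21, now '.': 29
Total burnt (originally-T cells now '.'): 20

Answer: 20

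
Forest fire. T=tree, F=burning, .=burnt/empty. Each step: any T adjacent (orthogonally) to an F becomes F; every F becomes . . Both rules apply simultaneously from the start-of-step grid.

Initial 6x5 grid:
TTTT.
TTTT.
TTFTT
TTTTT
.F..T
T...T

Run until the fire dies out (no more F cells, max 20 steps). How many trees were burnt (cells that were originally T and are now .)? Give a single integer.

Step 1: +5 fires, +2 burnt (F count now 5)
Step 2: +7 fires, +5 burnt (F count now 7)
Step 3: +4 fires, +7 burnt (F count now 4)
Step 4: +2 fires, +4 burnt (F count now 2)
Step 5: +1 fires, +2 burnt (F count now 1)
Step 6: +0 fires, +1 burnt (F count now 0)
Fire out after step 6
Initially T: 20, now '.': 29
Total burnt (originally-T cells now '.'): 19

Answer: 19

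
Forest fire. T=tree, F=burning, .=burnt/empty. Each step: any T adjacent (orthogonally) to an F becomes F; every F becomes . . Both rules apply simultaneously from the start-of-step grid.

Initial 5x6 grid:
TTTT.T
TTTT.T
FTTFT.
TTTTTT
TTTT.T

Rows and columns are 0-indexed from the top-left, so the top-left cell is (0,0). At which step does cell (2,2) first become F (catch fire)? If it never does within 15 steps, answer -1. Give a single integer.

Step 1: cell (2,2)='F' (+7 fires, +2 burnt)
  -> target ignites at step 1
Step 2: cell (2,2)='.' (+9 fires, +7 burnt)
Step 3: cell (2,2)='.' (+5 fires, +9 burnt)
Step 4: cell (2,2)='.' (+1 fires, +5 burnt)
Step 5: cell (2,2)='.' (+0 fires, +1 burnt)
  fire out at step 5

1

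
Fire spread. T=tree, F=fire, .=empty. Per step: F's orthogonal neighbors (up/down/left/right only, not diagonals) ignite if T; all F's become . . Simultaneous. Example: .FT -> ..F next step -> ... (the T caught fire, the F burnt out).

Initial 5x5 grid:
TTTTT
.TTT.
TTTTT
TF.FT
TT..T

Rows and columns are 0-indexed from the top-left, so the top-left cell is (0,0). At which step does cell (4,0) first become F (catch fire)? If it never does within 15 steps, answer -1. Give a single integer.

Step 1: cell (4,0)='T' (+5 fires, +2 burnt)
Step 2: cell (4,0)='F' (+7 fires, +5 burnt)
  -> target ignites at step 2
Step 3: cell (4,0)='.' (+3 fires, +7 burnt)
Step 4: cell (4,0)='.' (+3 fires, +3 burnt)
Step 5: cell (4,0)='.' (+0 fires, +3 burnt)
  fire out at step 5

2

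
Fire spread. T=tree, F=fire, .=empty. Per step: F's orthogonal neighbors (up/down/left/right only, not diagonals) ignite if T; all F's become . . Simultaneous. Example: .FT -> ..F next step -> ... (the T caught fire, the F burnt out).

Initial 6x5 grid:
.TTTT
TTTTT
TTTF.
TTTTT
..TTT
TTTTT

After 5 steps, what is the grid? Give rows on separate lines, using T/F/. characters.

Step 1: 3 trees catch fire, 1 burn out
  .TTTT
  TTTFT
  TTF..
  TTTFT
  ..TTT
  TTTTT
Step 2: 7 trees catch fire, 3 burn out
  .TTFT
  TTF.F
  TF...
  TTF.F
  ..TFT
  TTTTT
Step 3: 8 trees catch fire, 7 burn out
  .TF.F
  TF...
  F....
  TF...
  ..F.F
  TTTFT
Step 4: 5 trees catch fire, 8 burn out
  .F...
  F....
  .....
  F....
  .....
  TTF.F
Step 5: 1 trees catch fire, 5 burn out
  .....
  .....
  .....
  .....
  .....
  TF...

.....
.....
.....
.....
.....
TF...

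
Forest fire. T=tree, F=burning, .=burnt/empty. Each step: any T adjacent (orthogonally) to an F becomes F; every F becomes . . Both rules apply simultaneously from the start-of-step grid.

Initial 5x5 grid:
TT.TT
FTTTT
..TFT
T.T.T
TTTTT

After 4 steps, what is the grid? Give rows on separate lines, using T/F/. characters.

Step 1: 5 trees catch fire, 2 burn out
  FT.TT
  .FTFT
  ..F.F
  T.T.T
  TTTTT
Step 2: 6 trees catch fire, 5 burn out
  .F.FT
  ..F.F
  .....
  T.F.F
  TTTTT
Step 3: 3 trees catch fire, 6 burn out
  ....F
  .....
  .....
  T....
  TTFTF
Step 4: 2 trees catch fire, 3 burn out
  .....
  .....
  .....
  T....
  TF.F.

.....
.....
.....
T....
TF.F.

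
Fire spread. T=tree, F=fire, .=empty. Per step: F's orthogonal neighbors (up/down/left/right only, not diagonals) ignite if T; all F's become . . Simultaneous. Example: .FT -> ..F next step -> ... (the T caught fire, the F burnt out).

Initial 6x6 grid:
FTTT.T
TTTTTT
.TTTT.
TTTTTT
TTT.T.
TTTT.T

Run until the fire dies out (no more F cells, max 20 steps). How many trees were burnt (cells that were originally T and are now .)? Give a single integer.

Step 1: +2 fires, +1 burnt (F count now 2)
Step 2: +2 fires, +2 burnt (F count now 2)
Step 3: +3 fires, +2 burnt (F count now 3)
Step 4: +3 fires, +3 burnt (F count now 3)
Step 5: +5 fires, +3 burnt (F count now 5)
Step 6: +6 fires, +5 burnt (F count now 6)
Step 7: +4 fires, +6 burnt (F count now 4)
Step 8: +3 fires, +4 burnt (F count now 3)
Step 9: +0 fires, +3 burnt (F count now 0)
Fire out after step 9
Initially T: 29, now '.': 35
Total burnt (originally-T cells now '.'): 28

Answer: 28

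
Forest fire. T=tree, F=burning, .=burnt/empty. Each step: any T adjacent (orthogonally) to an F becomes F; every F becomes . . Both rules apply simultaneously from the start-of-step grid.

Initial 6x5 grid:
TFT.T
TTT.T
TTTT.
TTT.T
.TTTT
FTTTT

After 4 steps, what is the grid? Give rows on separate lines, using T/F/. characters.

Step 1: 4 trees catch fire, 2 burn out
  F.F.T
  TFT.T
  TTTT.
  TTT.T
  .TTTT
  .FTTT
Step 2: 5 trees catch fire, 4 burn out
  ....T
  F.F.T
  TFTT.
  TTT.T
  .FTTT
  ..FTT
Step 3: 5 trees catch fire, 5 burn out
  ....T
  ....T
  F.FT.
  TFT.T
  ..FTT
  ...FT
Step 4: 5 trees catch fire, 5 burn out
  ....T
  ....T
  ...F.
  F.F.T
  ...FT
  ....F

....T
....T
...F.
F.F.T
...FT
....F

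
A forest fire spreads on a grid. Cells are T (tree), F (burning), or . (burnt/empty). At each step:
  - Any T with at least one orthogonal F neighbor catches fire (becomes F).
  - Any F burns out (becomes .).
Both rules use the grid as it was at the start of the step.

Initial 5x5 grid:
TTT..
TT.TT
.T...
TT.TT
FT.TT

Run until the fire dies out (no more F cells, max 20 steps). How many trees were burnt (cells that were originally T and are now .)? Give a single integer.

Answer: 9

Derivation:
Step 1: +2 fires, +1 burnt (F count now 2)
Step 2: +1 fires, +2 burnt (F count now 1)
Step 3: +1 fires, +1 burnt (F count now 1)
Step 4: +1 fires, +1 burnt (F count now 1)
Step 5: +2 fires, +1 burnt (F count now 2)
Step 6: +2 fires, +2 burnt (F count now 2)
Step 7: +0 fires, +2 burnt (F count now 0)
Fire out after step 7
Initially T: 15, now '.': 19
Total burnt (originally-T cells now '.'): 9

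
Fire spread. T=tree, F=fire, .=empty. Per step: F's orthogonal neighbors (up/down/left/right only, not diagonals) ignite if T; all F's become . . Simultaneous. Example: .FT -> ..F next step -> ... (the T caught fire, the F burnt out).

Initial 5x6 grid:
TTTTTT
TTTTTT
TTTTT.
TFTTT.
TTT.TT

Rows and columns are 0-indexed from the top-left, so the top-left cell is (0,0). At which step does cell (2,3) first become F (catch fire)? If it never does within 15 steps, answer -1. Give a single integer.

Step 1: cell (2,3)='T' (+4 fires, +1 burnt)
Step 2: cell (2,3)='T' (+6 fires, +4 burnt)
Step 3: cell (2,3)='F' (+5 fires, +6 burnt)
  -> target ignites at step 3
Step 4: cell (2,3)='.' (+5 fires, +5 burnt)
Step 5: cell (2,3)='.' (+3 fires, +5 burnt)
Step 6: cell (2,3)='.' (+2 fires, +3 burnt)
Step 7: cell (2,3)='.' (+1 fires, +2 burnt)
Step 8: cell (2,3)='.' (+0 fires, +1 burnt)
  fire out at step 8

3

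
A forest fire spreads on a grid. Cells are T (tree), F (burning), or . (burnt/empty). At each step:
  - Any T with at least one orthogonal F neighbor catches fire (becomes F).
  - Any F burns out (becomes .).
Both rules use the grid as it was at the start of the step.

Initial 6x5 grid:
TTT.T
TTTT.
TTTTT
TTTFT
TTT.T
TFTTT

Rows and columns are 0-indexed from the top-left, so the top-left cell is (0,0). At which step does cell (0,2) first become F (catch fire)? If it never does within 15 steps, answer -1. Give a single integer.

Step 1: cell (0,2)='T' (+6 fires, +2 burnt)
Step 2: cell (0,2)='T' (+8 fires, +6 burnt)
Step 3: cell (0,2)='T' (+4 fires, +8 burnt)
Step 4: cell (0,2)='F' (+3 fires, +4 burnt)
  -> target ignites at step 4
Step 5: cell (0,2)='.' (+2 fires, +3 burnt)
Step 6: cell (0,2)='.' (+1 fires, +2 burnt)
Step 7: cell (0,2)='.' (+0 fires, +1 burnt)
  fire out at step 7

4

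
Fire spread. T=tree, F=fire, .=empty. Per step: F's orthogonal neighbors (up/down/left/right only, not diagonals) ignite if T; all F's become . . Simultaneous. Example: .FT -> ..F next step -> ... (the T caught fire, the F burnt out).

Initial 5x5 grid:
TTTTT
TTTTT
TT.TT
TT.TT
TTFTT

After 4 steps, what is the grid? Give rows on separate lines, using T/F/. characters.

Step 1: 2 trees catch fire, 1 burn out
  TTTTT
  TTTTT
  TT.TT
  TT.TT
  TF.FT
Step 2: 4 trees catch fire, 2 burn out
  TTTTT
  TTTTT
  TT.TT
  TF.FT
  F...F
Step 3: 4 trees catch fire, 4 burn out
  TTTTT
  TTTTT
  TF.FT
  F...F
  .....
Step 4: 4 trees catch fire, 4 burn out
  TTTTT
  TFTFT
  F...F
  .....
  .....

TTTTT
TFTFT
F...F
.....
.....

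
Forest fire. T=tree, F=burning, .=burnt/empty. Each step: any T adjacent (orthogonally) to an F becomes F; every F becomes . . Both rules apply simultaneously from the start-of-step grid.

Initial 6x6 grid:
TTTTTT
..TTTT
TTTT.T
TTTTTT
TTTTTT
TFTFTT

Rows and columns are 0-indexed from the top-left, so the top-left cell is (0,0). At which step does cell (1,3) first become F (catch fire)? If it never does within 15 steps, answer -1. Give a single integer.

Step 1: cell (1,3)='T' (+5 fires, +2 burnt)
Step 2: cell (1,3)='T' (+6 fires, +5 burnt)
Step 3: cell (1,3)='T' (+6 fires, +6 burnt)
Step 4: cell (1,3)='F' (+4 fires, +6 burnt)
  -> target ignites at step 4
Step 5: cell (1,3)='.' (+4 fires, +4 burnt)
Step 6: cell (1,3)='.' (+3 fires, +4 burnt)
Step 7: cell (1,3)='.' (+2 fires, +3 burnt)
Step 8: cell (1,3)='.' (+1 fires, +2 burnt)
Step 9: cell (1,3)='.' (+0 fires, +1 burnt)
  fire out at step 9

4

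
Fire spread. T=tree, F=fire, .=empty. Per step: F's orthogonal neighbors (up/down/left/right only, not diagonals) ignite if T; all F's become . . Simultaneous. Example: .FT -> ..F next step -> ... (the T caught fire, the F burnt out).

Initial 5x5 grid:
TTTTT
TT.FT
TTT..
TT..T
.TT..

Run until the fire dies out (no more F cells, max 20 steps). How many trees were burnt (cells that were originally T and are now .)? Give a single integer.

Answer: 15

Derivation:
Step 1: +2 fires, +1 burnt (F count now 2)
Step 2: +2 fires, +2 burnt (F count now 2)
Step 3: +1 fires, +2 burnt (F count now 1)
Step 4: +2 fires, +1 burnt (F count now 2)
Step 5: +2 fires, +2 burnt (F count now 2)
Step 6: +3 fires, +2 burnt (F count now 3)
Step 7: +2 fires, +3 burnt (F count now 2)
Step 8: +1 fires, +2 burnt (F count now 1)
Step 9: +0 fires, +1 burnt (F count now 0)
Fire out after step 9
Initially T: 16, now '.': 24
Total burnt (originally-T cells now '.'): 15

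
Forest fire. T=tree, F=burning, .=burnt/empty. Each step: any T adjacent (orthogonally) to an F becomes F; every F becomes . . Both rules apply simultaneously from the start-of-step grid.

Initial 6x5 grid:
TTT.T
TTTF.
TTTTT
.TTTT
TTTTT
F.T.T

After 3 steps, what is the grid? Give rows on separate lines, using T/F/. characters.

Step 1: 3 trees catch fire, 2 burn out
  TTT.T
  TTF..
  TTTFT
  .TTTT
  FTTTT
  ..T.T
Step 2: 6 trees catch fire, 3 burn out
  TTF.T
  TF...
  TTF.F
  .TTFT
  .FTTT
  ..T.T
Step 3: 8 trees catch fire, 6 burn out
  TF..T
  F....
  TF...
  .FF.F
  ..FFT
  ..T.T

TF..T
F....
TF...
.FF.F
..FFT
..T.T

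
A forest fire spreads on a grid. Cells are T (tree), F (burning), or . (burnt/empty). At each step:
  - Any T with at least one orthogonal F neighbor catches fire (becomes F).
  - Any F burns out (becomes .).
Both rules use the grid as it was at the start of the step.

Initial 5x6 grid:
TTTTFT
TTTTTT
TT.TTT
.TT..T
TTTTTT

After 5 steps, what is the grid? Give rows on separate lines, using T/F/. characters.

Step 1: 3 trees catch fire, 1 burn out
  TTTF.F
  TTTTFT
  TT.TTT
  .TT..T
  TTTTTT
Step 2: 4 trees catch fire, 3 burn out
  TTF...
  TTTF.F
  TT.TFT
  .TT..T
  TTTTTT
Step 3: 4 trees catch fire, 4 burn out
  TF....
  TTF...
  TT.F.F
  .TT..T
  TTTTTT
Step 4: 3 trees catch fire, 4 burn out
  F.....
  TF....
  TT....
  .TT..F
  TTTTTT
Step 5: 3 trees catch fire, 3 burn out
  ......
  F.....
  TF....
  .TT...
  TTTTTF

......
F.....
TF....
.TT...
TTTTTF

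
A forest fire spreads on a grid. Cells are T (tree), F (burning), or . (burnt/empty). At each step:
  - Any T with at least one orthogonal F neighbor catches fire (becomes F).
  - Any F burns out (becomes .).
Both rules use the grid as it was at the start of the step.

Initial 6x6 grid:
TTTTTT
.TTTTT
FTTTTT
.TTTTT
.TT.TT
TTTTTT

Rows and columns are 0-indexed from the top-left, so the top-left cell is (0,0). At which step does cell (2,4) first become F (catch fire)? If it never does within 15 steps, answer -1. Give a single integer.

Step 1: cell (2,4)='T' (+1 fires, +1 burnt)
Step 2: cell (2,4)='T' (+3 fires, +1 burnt)
Step 3: cell (2,4)='T' (+5 fires, +3 burnt)
Step 4: cell (2,4)='F' (+7 fires, +5 burnt)
  -> target ignites at step 4
Step 5: cell (2,4)='.' (+6 fires, +7 burnt)
Step 6: cell (2,4)='.' (+5 fires, +6 burnt)
Step 7: cell (2,4)='.' (+3 fires, +5 burnt)
Step 8: cell (2,4)='.' (+1 fires, +3 burnt)
Step 9: cell (2,4)='.' (+0 fires, +1 burnt)
  fire out at step 9

4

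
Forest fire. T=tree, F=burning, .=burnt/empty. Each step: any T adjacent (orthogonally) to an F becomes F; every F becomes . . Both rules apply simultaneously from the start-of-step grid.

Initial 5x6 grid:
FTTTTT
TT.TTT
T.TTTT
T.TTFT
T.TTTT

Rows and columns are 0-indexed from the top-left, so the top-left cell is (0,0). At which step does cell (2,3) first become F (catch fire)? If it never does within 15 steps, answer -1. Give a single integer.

Step 1: cell (2,3)='T' (+6 fires, +2 burnt)
Step 2: cell (2,3)='F' (+9 fires, +6 burnt)
  -> target ignites at step 2
Step 3: cell (2,3)='.' (+7 fires, +9 burnt)
Step 4: cell (2,3)='.' (+2 fires, +7 burnt)
Step 5: cell (2,3)='.' (+0 fires, +2 burnt)
  fire out at step 5

2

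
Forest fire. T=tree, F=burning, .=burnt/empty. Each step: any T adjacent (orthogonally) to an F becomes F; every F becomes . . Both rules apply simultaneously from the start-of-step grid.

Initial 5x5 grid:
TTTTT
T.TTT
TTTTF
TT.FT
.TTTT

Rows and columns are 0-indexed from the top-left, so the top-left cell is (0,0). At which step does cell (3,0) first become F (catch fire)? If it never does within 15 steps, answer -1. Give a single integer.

Step 1: cell (3,0)='T' (+4 fires, +2 burnt)
Step 2: cell (3,0)='T' (+5 fires, +4 burnt)
Step 3: cell (3,0)='T' (+4 fires, +5 burnt)
Step 4: cell (3,0)='T' (+3 fires, +4 burnt)
Step 5: cell (3,0)='F' (+3 fires, +3 burnt)
  -> target ignites at step 5
Step 6: cell (3,0)='.' (+1 fires, +3 burnt)
Step 7: cell (3,0)='.' (+0 fires, +1 burnt)
  fire out at step 7

5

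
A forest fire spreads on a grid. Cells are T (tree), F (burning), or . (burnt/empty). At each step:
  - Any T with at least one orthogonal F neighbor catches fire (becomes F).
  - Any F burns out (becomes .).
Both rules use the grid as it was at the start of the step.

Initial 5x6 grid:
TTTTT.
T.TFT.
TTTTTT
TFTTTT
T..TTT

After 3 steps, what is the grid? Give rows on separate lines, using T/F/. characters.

Step 1: 7 trees catch fire, 2 burn out
  TTTFT.
  T.F.F.
  TFTFTT
  F.FTTT
  T..TTT
Step 2: 7 trees catch fire, 7 burn out
  TTF.F.
  T.....
  F.F.FT
  ...FTT
  F..TTT
Step 3: 5 trees catch fire, 7 burn out
  TF....
  F.....
  .....F
  ....FT
  ...FTT

TF....
F.....
.....F
....FT
...FTT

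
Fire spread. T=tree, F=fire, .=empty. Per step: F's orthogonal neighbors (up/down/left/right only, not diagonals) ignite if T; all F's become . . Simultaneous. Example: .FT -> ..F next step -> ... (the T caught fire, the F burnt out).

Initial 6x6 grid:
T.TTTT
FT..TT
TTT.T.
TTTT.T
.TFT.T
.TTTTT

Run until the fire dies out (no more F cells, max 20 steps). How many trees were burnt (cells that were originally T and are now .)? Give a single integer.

Answer: 18

Derivation:
Step 1: +7 fires, +2 burnt (F count now 7)
Step 2: +7 fires, +7 burnt (F count now 7)
Step 3: +1 fires, +7 burnt (F count now 1)
Step 4: +1 fires, +1 burnt (F count now 1)
Step 5: +1 fires, +1 burnt (F count now 1)
Step 6: +1 fires, +1 burnt (F count now 1)
Step 7: +0 fires, +1 burnt (F count now 0)
Fire out after step 7
Initially T: 25, now '.': 29
Total burnt (originally-T cells now '.'): 18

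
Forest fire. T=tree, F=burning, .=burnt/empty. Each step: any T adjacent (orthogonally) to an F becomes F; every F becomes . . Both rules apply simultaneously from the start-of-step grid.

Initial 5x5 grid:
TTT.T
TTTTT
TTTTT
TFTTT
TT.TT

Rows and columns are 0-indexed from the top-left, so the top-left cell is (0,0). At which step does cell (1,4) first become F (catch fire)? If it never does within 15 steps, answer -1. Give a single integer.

Step 1: cell (1,4)='T' (+4 fires, +1 burnt)
Step 2: cell (1,4)='T' (+5 fires, +4 burnt)
Step 3: cell (1,4)='T' (+6 fires, +5 burnt)
Step 4: cell (1,4)='T' (+5 fires, +6 burnt)
Step 5: cell (1,4)='F' (+1 fires, +5 burnt)
  -> target ignites at step 5
Step 6: cell (1,4)='.' (+1 fires, +1 burnt)
Step 7: cell (1,4)='.' (+0 fires, +1 burnt)
  fire out at step 7

5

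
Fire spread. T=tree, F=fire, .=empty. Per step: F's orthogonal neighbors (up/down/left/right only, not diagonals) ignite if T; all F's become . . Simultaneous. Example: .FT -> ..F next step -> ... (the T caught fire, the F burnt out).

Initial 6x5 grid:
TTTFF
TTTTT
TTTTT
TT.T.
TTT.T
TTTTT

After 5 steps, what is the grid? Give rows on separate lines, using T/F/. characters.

Step 1: 3 trees catch fire, 2 burn out
  TTF..
  TTTFF
  TTTTT
  TT.T.
  TTT.T
  TTTTT
Step 2: 4 trees catch fire, 3 burn out
  TF...
  TTF..
  TTTFF
  TT.T.
  TTT.T
  TTTTT
Step 3: 4 trees catch fire, 4 burn out
  F....
  TF...
  TTF..
  TT.F.
  TTT.T
  TTTTT
Step 4: 2 trees catch fire, 4 burn out
  .....
  F....
  TF...
  TT...
  TTT.T
  TTTTT
Step 5: 2 trees catch fire, 2 burn out
  .....
  .....
  F....
  TF...
  TTT.T
  TTTTT

.....
.....
F....
TF...
TTT.T
TTTTT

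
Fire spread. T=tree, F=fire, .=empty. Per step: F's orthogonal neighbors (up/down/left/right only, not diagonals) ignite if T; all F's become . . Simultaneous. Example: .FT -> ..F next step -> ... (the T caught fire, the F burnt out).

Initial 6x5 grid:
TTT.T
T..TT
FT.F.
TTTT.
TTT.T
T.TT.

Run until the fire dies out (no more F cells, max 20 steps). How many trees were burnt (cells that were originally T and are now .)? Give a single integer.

Step 1: +5 fires, +2 burnt (F count now 5)
Step 2: +5 fires, +5 burnt (F count now 5)
Step 3: +5 fires, +5 burnt (F count now 5)
Step 4: +2 fires, +5 burnt (F count now 2)
Step 5: +1 fires, +2 burnt (F count now 1)
Step 6: +0 fires, +1 burnt (F count now 0)
Fire out after step 6
Initially T: 19, now '.': 29
Total burnt (originally-T cells now '.'): 18

Answer: 18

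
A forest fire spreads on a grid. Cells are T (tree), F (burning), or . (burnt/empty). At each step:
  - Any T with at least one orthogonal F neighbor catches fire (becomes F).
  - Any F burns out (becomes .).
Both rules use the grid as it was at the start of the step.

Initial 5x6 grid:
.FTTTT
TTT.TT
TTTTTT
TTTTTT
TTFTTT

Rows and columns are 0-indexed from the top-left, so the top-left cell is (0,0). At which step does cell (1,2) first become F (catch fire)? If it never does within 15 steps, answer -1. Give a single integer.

Step 1: cell (1,2)='T' (+5 fires, +2 burnt)
Step 2: cell (1,2)='F' (+9 fires, +5 burnt)
  -> target ignites at step 2
Step 3: cell (1,2)='.' (+6 fires, +9 burnt)
Step 4: cell (1,2)='.' (+4 fires, +6 burnt)
Step 5: cell (1,2)='.' (+2 fires, +4 burnt)
Step 6: cell (1,2)='.' (+0 fires, +2 burnt)
  fire out at step 6

2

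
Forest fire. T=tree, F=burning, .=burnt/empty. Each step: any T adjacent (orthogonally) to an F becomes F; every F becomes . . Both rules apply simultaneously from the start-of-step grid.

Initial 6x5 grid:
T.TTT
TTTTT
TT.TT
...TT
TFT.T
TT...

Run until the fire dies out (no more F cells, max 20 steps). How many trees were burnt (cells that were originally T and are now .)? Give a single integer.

Step 1: +3 fires, +1 burnt (F count now 3)
Step 2: +1 fires, +3 burnt (F count now 1)
Step 3: +0 fires, +1 burnt (F count now 0)
Fire out after step 3
Initially T: 20, now '.': 14
Total burnt (originally-T cells now '.'): 4

Answer: 4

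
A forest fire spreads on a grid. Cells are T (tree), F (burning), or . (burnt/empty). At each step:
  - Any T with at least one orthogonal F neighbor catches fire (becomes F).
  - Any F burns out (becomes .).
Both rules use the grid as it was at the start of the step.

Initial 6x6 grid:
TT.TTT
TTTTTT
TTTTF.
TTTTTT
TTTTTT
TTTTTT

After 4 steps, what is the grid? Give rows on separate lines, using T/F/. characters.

Step 1: 3 trees catch fire, 1 burn out
  TT.TTT
  TTTTFT
  TTTF..
  TTTTFT
  TTTTTT
  TTTTTT
Step 2: 7 trees catch fire, 3 burn out
  TT.TFT
  TTTF.F
  TTF...
  TTTF.F
  TTTTFT
  TTTTTT
Step 3: 8 trees catch fire, 7 burn out
  TT.F.F
  TTF...
  TF....
  TTF...
  TTTF.F
  TTTTFT
Step 4: 6 trees catch fire, 8 burn out
  TT....
  TF....
  F.....
  TF....
  TTF...
  TTTF.F

TT....
TF....
F.....
TF....
TTF...
TTTF.F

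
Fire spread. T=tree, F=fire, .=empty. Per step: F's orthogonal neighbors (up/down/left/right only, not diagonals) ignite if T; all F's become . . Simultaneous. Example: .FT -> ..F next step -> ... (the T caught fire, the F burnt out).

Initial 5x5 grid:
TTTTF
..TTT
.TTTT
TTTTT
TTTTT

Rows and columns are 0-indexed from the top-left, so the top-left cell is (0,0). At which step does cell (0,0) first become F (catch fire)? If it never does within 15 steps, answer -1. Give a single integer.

Step 1: cell (0,0)='T' (+2 fires, +1 burnt)
Step 2: cell (0,0)='T' (+3 fires, +2 burnt)
Step 3: cell (0,0)='T' (+4 fires, +3 burnt)
Step 4: cell (0,0)='F' (+4 fires, +4 burnt)
  -> target ignites at step 4
Step 5: cell (0,0)='.' (+3 fires, +4 burnt)
Step 6: cell (0,0)='.' (+2 fires, +3 burnt)
Step 7: cell (0,0)='.' (+2 fires, +2 burnt)
Step 8: cell (0,0)='.' (+1 fires, +2 burnt)
Step 9: cell (0,0)='.' (+0 fires, +1 burnt)
  fire out at step 9

4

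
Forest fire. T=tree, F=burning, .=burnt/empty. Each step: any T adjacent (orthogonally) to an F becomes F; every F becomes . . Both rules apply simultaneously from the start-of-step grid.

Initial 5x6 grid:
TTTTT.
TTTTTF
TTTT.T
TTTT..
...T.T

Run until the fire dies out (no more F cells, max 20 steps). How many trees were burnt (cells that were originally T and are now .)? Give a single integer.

Answer: 20

Derivation:
Step 1: +2 fires, +1 burnt (F count now 2)
Step 2: +2 fires, +2 burnt (F count now 2)
Step 3: +3 fires, +2 burnt (F count now 3)
Step 4: +4 fires, +3 burnt (F count now 4)
Step 5: +5 fires, +4 burnt (F count now 5)
Step 6: +3 fires, +5 burnt (F count now 3)
Step 7: +1 fires, +3 burnt (F count now 1)
Step 8: +0 fires, +1 burnt (F count now 0)
Fire out after step 8
Initially T: 21, now '.': 29
Total burnt (originally-T cells now '.'): 20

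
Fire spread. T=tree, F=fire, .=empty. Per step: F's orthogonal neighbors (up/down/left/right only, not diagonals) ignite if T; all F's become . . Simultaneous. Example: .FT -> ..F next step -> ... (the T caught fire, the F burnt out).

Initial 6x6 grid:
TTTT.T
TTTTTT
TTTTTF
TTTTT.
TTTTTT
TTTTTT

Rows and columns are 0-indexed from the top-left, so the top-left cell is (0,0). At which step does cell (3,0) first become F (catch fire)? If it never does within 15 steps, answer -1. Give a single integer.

Step 1: cell (3,0)='T' (+2 fires, +1 burnt)
Step 2: cell (3,0)='T' (+4 fires, +2 burnt)
Step 3: cell (3,0)='T' (+4 fires, +4 burnt)
Step 4: cell (3,0)='T' (+7 fires, +4 burnt)
Step 5: cell (3,0)='T' (+7 fires, +7 burnt)
Step 6: cell (3,0)='F' (+5 fires, +7 burnt)
  -> target ignites at step 6
Step 7: cell (3,0)='.' (+3 fires, +5 burnt)
Step 8: cell (3,0)='.' (+1 fires, +3 burnt)
Step 9: cell (3,0)='.' (+0 fires, +1 burnt)
  fire out at step 9

6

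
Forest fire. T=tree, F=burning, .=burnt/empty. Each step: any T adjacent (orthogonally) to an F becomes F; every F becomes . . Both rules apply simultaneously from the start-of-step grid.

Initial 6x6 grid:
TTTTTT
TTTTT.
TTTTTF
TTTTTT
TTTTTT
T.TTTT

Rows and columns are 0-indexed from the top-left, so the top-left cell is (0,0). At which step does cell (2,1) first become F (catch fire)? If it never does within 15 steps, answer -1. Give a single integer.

Step 1: cell (2,1)='T' (+2 fires, +1 burnt)
Step 2: cell (2,1)='T' (+4 fires, +2 burnt)
Step 3: cell (2,1)='T' (+6 fires, +4 burnt)
Step 4: cell (2,1)='F' (+7 fires, +6 burnt)
  -> target ignites at step 4
Step 5: cell (2,1)='.' (+6 fires, +7 burnt)
Step 6: cell (2,1)='.' (+5 fires, +6 burnt)
Step 7: cell (2,1)='.' (+2 fires, +5 burnt)
Step 8: cell (2,1)='.' (+1 fires, +2 burnt)
Step 9: cell (2,1)='.' (+0 fires, +1 burnt)
  fire out at step 9

4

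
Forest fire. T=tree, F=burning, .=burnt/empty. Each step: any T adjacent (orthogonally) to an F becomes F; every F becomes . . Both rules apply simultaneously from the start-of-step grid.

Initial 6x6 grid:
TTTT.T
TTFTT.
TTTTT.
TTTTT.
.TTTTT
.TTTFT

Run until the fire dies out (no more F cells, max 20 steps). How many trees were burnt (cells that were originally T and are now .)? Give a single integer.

Step 1: +7 fires, +2 burnt (F count now 7)
Step 2: +11 fires, +7 burnt (F count now 11)
Step 3: +7 fires, +11 burnt (F count now 7)
Step 4: +2 fires, +7 burnt (F count now 2)
Step 5: +0 fires, +2 burnt (F count now 0)
Fire out after step 5
Initially T: 28, now '.': 35
Total burnt (originally-T cells now '.'): 27

Answer: 27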